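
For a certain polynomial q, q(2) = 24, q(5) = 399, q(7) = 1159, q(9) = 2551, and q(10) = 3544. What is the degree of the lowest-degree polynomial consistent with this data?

3

Divided differences on the nodes 2, 5, 7, 9, 10:
  order 0: 24  399  1159  2551  3544
  order 1: 125  380  696  993
  order 2: 51  79  99
  order 3: 4  4
  order 4: 0
The order-3 divided differences are all 4 (nonzero) and every higher order vanishes, so the data lies on a polynomial of degree exactly 3.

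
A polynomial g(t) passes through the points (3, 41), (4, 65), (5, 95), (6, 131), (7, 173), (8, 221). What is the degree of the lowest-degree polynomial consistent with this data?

2

Forward differences of the values at t = 3, 4, 5, 6, 7, 8:
  g  : 41  65  95  131  173  221
  Δ  : 24  30  36  42  48
  Δ^2: 6  6  6  6
  Δ^3: 0  0  0
  Δ^4: 0  0
  Δ^5: 0
The second differences are constant (6) and nonzero, while all higher differences vanish, so the minimal degree is 2.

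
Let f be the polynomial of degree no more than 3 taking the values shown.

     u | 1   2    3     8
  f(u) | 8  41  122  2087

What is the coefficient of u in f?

Write f(u) = au^3 + bu^2 + cu + d. Substituting each data point gives a linear system:
  a + b + c + d = 8
  8a + 4b + 2c + d = 41
  27a + 9b + 3c + d = 122
  512a + 64b + 8c + d = 2087
Solving the system yields a = 4, b = 0, c = 5, d = -1.
So f(u) = 4u^3 + 5u - 1.
The coefficient of u is 5.

5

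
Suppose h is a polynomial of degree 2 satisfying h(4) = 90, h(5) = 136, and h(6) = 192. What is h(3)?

54

Using the Lagrange interpolation formula with nodes 4, 5, 6:
  L_0(u) = (u - 5)(u - 6) / 2
  L_1(u) = (u - 4)(u - 6) / -1
  L_2(u) = (u - 4)(u - 5) / 2
Then h(u) = 90·L_0(u) + 136·L_1(u) + 192·L_2(u).
Expanding and collecting terms gives h(u) = 5u^2 + u + 6.
Evaluating at u = 3: h(3) = 54.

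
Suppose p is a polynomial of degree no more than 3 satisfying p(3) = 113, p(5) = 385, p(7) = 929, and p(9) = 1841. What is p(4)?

Using the Lagrange interpolation formula with nodes 3, 5, 7, 9:
  L_0(s) = (s - 5)(s - 7)(s - 9) / -48
  L_1(s) = (s - 3)(s - 7)(s - 9) / 16
  L_2(s) = (s - 3)(s - 5)(s - 9) / -16
  L_3(s) = (s - 3)(s - 5)(s - 7) / 48
Then p(s) = 113·L_0(s) + 385·L_1(s) + 929·L_2(s) + 1841·L_3(s).
Expanding and collecting terms gives p(s) = 2s^3 + 4s^2 + 6s + 5.
Evaluating at s = 4: p(4) = 221.

221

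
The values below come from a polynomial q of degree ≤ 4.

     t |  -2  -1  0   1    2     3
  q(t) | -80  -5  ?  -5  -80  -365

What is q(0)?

4

The 5 known points determine the degree-4 polynomial uniquely.
Write q(t) = at^4 + bt^3 + ct^2 + dt + e. Substituting each data point gives a linear system:
  16a - 8b + 4c - 2d + e = -80
  a - b + c - d + e = -5
  a + b + c + d + e = -5
  16a + 8b + 4c + 2d + e = -80
  81a + 27b + 9c + 3d + e = -365
Solving the system yields a = -4, b = 0, c = -5, d = 0, e = 4.
So q(t) = -4t^4 - 5t^2 + 4.
Then q(0) = 4.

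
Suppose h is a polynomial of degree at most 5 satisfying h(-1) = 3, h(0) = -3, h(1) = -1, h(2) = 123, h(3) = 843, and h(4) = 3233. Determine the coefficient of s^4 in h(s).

5

Write h(s) = as^5 + bs^4 + cs^3 + ds^2 + es + k. Substituting each data point gives a linear system:
  -a + b - c + d - e + k = 3
  k = -3
  a + b + c + d + e + k = -1
  32a + 16b + 8c + 4d + 2e + k = 123
  243a + 81b + 27c + 9d + 3e + k = 843
  1024a + 256b + 64c + 16d + 4e + k = 3233
Solving the system yields a = 2, b = 5, c = -1, d = -1, e = -3, k = -3.
So h(s) = 2s^5 + 5s^4 - s^3 - s^2 - 3s - 3.
The coefficient of s^4 is 5.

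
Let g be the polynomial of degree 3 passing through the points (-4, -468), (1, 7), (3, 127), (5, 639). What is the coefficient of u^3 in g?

Write g(u) = au^3 + bu^2 + cu + d. Substituting each data point gives a linear system:
  -64a + 16b - 4c + d = -468
  a + b + c + d = 7
  27a + 9b + 3c + d = 127
  125a + 25b + 5c + d = 639
Solving the system yields a = 6, b = -5, c = 2, d = 4.
So g(u) = 6u³ - 5u² + 2u + 4.
The leading coefficient is 6.

6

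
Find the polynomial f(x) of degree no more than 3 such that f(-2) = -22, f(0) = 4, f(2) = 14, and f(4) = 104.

f(x) = 2x^3 - 2x^2 + x + 4

Using the Lagrange interpolation formula with nodes -2, 0, 2, 4:
  L_0(x) = x(x - 2)(x - 4) / -48
  L_1(x) = (x + 2)(x - 2)(x - 4) / 16
  L_2(x) = (x + 2)x(x - 4) / -16
  L_3(x) = (x + 2)x(x - 2) / 48
Then f(x) = -22·L_0(x) + 4·L_1(x) + 14·L_2(x) + 104·L_3(x).
Expanding and collecting terms gives f(x) = 2x³ - 2x² + x + 4.
Check: f(4) = 104. ✓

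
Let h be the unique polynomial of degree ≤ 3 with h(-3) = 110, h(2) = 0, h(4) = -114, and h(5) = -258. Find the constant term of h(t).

Write h(t) = at^3 + bt^2 + ct + d. Substituting each data point gives a linear system:
  -27a + 9b - 3c + d = 110
  8a + 4b + 2c + d = 0
  64a + 16b + 4c + d = -114
  125a + 25b + 5c + d = -258
Solving the system yields a = -3, b = 4, c = 3, d = 2.
So h(t) = -3t^3 + 4t^2 + 3t + 2.
The constant term is 2.

2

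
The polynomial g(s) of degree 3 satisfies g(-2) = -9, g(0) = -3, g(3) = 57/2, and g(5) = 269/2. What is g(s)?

g(s) = s^3 + (1/2)s^2 - 3

Write g(s) = as^3 + bs^2 + cs + d. Substituting each data point gives a linear system:
  -8a + 4b - 2c + d = -9
  d = -3
  27a + 9b + 3c + d = 57/2
  125a + 25b + 5c + d = 269/2
Solving the system yields a = 1, b = 1/2, c = 0, d = -3.
So g(s) = s^3 + (1/2)s^2 - 3.
Check: g(5) = 269/2. ✓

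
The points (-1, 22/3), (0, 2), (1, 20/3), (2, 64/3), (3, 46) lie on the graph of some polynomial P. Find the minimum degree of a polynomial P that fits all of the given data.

2

Forward differences of the values at n = -1, 0, 1, 2, 3:
  P  : 22/3  2  20/3  64/3  46
  Δ  : -16/3  14/3  44/3  74/3
  Δ^2: 10  10  10
  Δ^3: 0  0
  Δ^4: 0
The second differences are constant (10) and nonzero, while all higher differences vanish, so the minimal degree is 2.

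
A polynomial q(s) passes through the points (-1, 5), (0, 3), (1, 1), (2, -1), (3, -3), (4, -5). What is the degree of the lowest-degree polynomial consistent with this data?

1

Forward differences of the values at s = -1, 0, 1, 2, 3, 4:
  q  : 5  3  1  -1  -3  -5
  Δ  : -2  -2  -2  -2  -2
  Δ^2: 0  0  0  0
  Δ^3: 0  0  0
  Δ^4: 0  0
  Δ^5: 0
The first differences are constant (-2) and nonzero, while all higher differences vanish, so the minimal degree is 1.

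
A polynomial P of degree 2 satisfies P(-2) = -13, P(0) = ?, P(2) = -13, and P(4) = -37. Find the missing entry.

-5

The 3 known points determine the degree-2 polynomial uniquely.
Write P(x) = ax^2 + bx + c. Substituting each data point gives a linear system:
  4a - 2b + c = -13
  4a + 2b + c = -13
  16a + 4b + c = -37
Solving the system yields a = -2, b = 0, c = -5.
So P(x) = -2x^2 - 5.
Then P(0) = -5.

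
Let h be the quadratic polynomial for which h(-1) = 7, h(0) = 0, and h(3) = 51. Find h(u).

h(u) = 6u^2 - u

Write h(u) = au^2 + bu + c. Substituting each data point gives a linear system:
  a - b + c = 7
  c = 0
  9a + 3b + c = 51
Solving the system yields a = 6, b = -1, c = 0.
So h(u) = 6u² - u.
Check: h(-1) = 7. ✓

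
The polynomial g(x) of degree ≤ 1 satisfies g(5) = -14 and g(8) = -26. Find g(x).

Write g(x) = ax + b. Substituting each data point gives a linear system:
  5a + b = -14
  8a + b = -26
Solving the system yields a = -4, b = 6.
So g(x) = -4x + 6.
Check: g(8) = -26. ✓

g(x) = -4x + 6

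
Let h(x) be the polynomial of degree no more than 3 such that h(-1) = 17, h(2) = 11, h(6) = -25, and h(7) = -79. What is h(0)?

5

Using the Lagrange interpolation formula with nodes -1, 2, 6, 7:
  L_0(x) = (x - 2)(x - 6)(x - 7) / -168
  L_1(x) = (x + 1)(x - 6)(x - 7) / 60
  L_2(x) = (x + 1)(x - 2)(x - 7) / -28
  L_3(x) = (x + 1)(x - 2)(x - 6) / 40
Then h(x) = 17·L_0(x) + 11·L_1(x) - 25·L_2(x) - 79·L_3(x).
Expanding and collecting terms gives h(x) = -x^3 + 6x^2 - 5x + 5.
Evaluating at x = 0: h(0) = 5.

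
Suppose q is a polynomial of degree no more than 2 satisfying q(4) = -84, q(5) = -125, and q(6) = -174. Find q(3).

Write q(u) = au^2 + bu + c. Substituting each data point gives a linear system:
  16a + 4b + c = -84
  25a + 5b + c = -125
  36a + 6b + c = -174
Solving the system yields a = -4, b = -5, c = 0.
So q(u) = -4u² - 5u.
Then q(3) = -51.

-51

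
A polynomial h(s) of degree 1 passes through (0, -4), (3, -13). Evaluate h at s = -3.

5

Write h(s) = as + b. Substituting each data point gives a linear system:
  b = -4
  3a + b = -13
Solving the system yields a = -3, b = -4.
So h(s) = -3s - 4.
Then h(-3) = 5.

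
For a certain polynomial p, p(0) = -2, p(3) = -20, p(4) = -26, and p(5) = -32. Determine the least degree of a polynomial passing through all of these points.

1

Divided differences on the nodes 0, 3, 4, 5:
  order 0: -2  -20  -26  -32
  order 1: -6  -6  -6
  order 2: 0  0
  order 3: 0
The order-1 divided differences are all -6 (nonzero) and every higher order vanishes, so the data lies on a polynomial of degree exactly 1.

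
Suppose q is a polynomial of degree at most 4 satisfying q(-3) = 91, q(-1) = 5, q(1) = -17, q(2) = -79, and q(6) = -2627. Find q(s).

q(s) = -s^4 - 6s^3 - 5s - 5

Write q(s) = as^4 + bs^3 + cs^2 + ds + e. Substituting each data point gives a linear system:
  81a - 27b + 9c - 3d + e = 91
  a - b + c - d + e = 5
  a + b + c + d + e = -17
  16a + 8b + 4c + 2d + e = -79
  1296a + 216b + 36c + 6d + e = -2627
Solving the system yields a = -1, b = -6, c = 0, d = -5, e = -5.
So q(s) = -s^4 - 6s^3 - 5s - 5.
Check: q(6) = -2627. ✓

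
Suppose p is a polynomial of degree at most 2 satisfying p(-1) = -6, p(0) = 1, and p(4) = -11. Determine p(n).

Write p(n) = an^2 + bn + c. Substituting each data point gives a linear system:
  a - b + c = -6
  c = 1
  16a + 4b + c = -11
Solving the system yields a = -2, b = 5, c = 1.
So p(n) = -2n² + 5n + 1.
Check: p(0) = 1. ✓

p(n) = -2n^2 + 5n + 1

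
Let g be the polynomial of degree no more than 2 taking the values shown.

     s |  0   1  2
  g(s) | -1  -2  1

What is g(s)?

g(s) = 2s^2 - 3s - 1

Using the Lagrange interpolation formula with nodes 0, 1, 2:
  L_0(s) = (s - 1)(s - 2) / 2
  L_1(s) = s(s - 2) / -1
  L_2(s) = s(s - 1) / 2
Then g(s) = -1·L_0(s) - 2·L_1(s) + 1·L_2(s).
Expanding and collecting terms gives g(s) = 2s² - 3s - 1.
Check: g(2) = 1. ✓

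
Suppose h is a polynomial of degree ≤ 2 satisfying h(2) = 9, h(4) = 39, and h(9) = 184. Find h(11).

Using the Lagrange interpolation formula with nodes 2, 4, 9:
  L_0(u) = (u - 4)(u - 9) / 14
  L_1(u) = (u - 2)(u - 9) / -10
  L_2(u) = (u - 2)(u - 4) / 35
Then h(u) = 9·L_0(u) + 39·L_1(u) + 184·L_2(u).
Expanding and collecting terms gives h(u) = 2u² + 3u - 5.
Evaluating at u = 11: h(11) = 270.

270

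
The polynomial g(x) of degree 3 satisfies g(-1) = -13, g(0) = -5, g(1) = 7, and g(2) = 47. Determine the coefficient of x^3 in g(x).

Write g(x) = ax^3 + bx^2 + cx + d. Substituting each data point gives a linear system:
  -a + b - c + d = -13
  d = -5
  a + b + c + d = 7
  8a + 4b + 2c + d = 47
Solving the system yields a = 4, b = 2, c = 6, d = -5.
So g(x) = 4x^3 + 2x^2 + 6x - 5.
The leading coefficient is 4.

4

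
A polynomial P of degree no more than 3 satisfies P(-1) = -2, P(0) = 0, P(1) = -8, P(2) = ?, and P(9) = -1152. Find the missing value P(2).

-32

The 4 known points determine the degree-3 polynomial uniquely.
Write P(x) = ax^3 + bx^2 + cx + d. Substituting each data point gives a linear system:
  -a + b - c + d = -2
  d = 0
  a + b + c + d = -8
  729a + 81b + 9c + d = -1152
Solving the system yields a = -1, b = -5, c = -2, d = 0.
So P(x) = -x³ - 5x² - 2x.
Then P(2) = -32.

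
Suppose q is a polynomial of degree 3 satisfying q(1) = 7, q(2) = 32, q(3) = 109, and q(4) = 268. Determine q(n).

q(n) = 5n^3 - 4n^2 + 2n + 4

Using the Lagrange interpolation formula with nodes 1, 2, 3, 4:
  L_0(n) = (n - 2)(n - 3)(n - 4) / -6
  L_1(n) = (n - 1)(n - 3)(n - 4) / 2
  L_2(n) = (n - 1)(n - 2)(n - 4) / -2
  L_3(n) = (n - 1)(n - 2)(n - 3) / 6
Then q(n) = 7·L_0(n) + 32·L_1(n) + 109·L_2(n) + 268·L_3(n).
Expanding and collecting terms gives q(n) = 5n^3 - 4n^2 + 2n + 4.
Check: q(3) = 109. ✓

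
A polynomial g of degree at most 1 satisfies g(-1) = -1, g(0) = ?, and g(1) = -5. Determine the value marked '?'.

-3

The 2 known points determine the degree-1 polynomial uniquely.
Write g(t) = at + b. Substituting each data point gives a linear system:
  -a + b = -1
  a + b = -5
Solving the system yields a = -2, b = -3.
So g(t) = -2t - 3.
Then g(0) = -3.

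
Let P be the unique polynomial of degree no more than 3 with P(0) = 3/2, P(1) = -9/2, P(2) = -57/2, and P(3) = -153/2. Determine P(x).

Write P(x) = ax^3 + bx^2 + cx + d. Substituting each data point gives a linear system:
  d = 3/2
  a + b + c + d = -9/2
  8a + 4b + 2c + d = -57/2
  27a + 9b + 3c + d = -153/2
Solving the system yields a = -1, b = -6, c = 1, d = 3/2.
So P(x) = -x³ - 6x² + x + 3/2.
Check: P(3) = -153/2. ✓

P(x) = -x^3 - 6x^2 + x + 3/2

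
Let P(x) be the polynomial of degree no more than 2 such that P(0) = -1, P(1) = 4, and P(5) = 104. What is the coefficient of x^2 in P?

Write P(x) = ax^2 + bx + c. Substituting each data point gives a linear system:
  c = -1
  a + b + c = 4
  25a + 5b + c = 104
Solving the system yields a = 4, b = 1, c = -1.
So P(x) = 4x^2 + x - 1.
The leading coefficient is 4.

4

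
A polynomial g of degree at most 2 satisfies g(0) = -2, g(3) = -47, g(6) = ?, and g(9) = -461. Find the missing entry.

-200

The 3 known points determine the degree-2 polynomial uniquely.
Write g(s) = as^2 + bs + c. Substituting each data point gives a linear system:
  c = -2
  9a + 3b + c = -47
  81a + 9b + c = -461
Solving the system yields a = -6, b = 3, c = -2.
So g(s) = -6s² + 3s - 2.
Then g(6) = -200.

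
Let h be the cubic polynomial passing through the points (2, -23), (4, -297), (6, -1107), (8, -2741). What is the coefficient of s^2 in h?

Write h(s) = as^3 + bs^2 + cs + d. Substituting each data point gives a linear system:
  8a + 4b + 2c + d = -23
  64a + 16b + 4c + d = -297
  216a + 36b + 6c + d = -1107
  512a + 64b + 8c + d = -2741
Solving the system yields a = -6, b = 5, c = 1, d = 3.
So h(s) = -6s^3 + 5s^2 + s + 3.
The coefficient of s^2 is 5.

5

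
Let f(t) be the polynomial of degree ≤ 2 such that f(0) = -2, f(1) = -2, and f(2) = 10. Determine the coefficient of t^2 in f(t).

6

Write f(t) = at^2 + bt + c. Substituting each data point gives a linear system:
  c = -2
  a + b + c = -2
  4a + 2b + c = 10
Solving the system yields a = 6, b = -6, c = -2.
So f(t) = 6t² - 6t - 2.
The leading coefficient is 6.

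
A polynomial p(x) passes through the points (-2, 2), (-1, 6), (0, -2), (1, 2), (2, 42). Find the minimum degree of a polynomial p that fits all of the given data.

3

Forward differences of the values at x = -2, -1, 0, 1, 2:
  p  : 2  6  -2  2  42
  Δ  : 4  -8  4  40
  Δ^2: -12  12  36
  Δ^3: 24  24
  Δ^4: 0
The third differences are constant (24) and nonzero, while all higher differences vanish, so the minimal degree is 3.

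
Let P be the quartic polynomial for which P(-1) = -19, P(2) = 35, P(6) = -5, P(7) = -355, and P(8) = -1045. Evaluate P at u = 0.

-5

Write P(u) = au^4 + bu^3 + cu^2 + du + e. Substituting each data point gives a linear system:
  a - b + c - d + e = -19
  16a + 8b + 4c + 2d + e = 35
  1296a + 216b + 36c + 6d + e = -5
  2401a + 343b + 49c + 7d + e = -355
  4096a + 512b + 64c + 8d + e = -1045
Solving the system yields a = -1, b = 6, c = -1, d = 6, e = -5.
So P(u) = -u^4 + 6u^3 - u^2 + 6u - 5.
Then P(0) = -5.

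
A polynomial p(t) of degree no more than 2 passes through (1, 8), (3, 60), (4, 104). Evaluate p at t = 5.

Write p(t) = at^2 + bt + c. Substituting each data point gives a linear system:
  a + b + c = 8
  9a + 3b + c = 60
  16a + 4b + c = 104
Solving the system yields a = 6, b = 2, c = 0.
So p(t) = 6t² + 2t.
Then p(5) = 160.

160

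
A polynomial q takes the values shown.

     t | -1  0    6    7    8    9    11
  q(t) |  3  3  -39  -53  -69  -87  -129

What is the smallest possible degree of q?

2

Divided differences on the nodes -1, 0, 6, 7, 8, 9, 11:
  order 0: 3  3  -39  -53  -69  -87  -129
  order 1: 0  -7  -14  -16  -18  -21
  order 2: -1  -1  -1  -1  -1
  order 3: 0  0  0  0
  order 4: 0  0  0
  order 5: 0  0
  order 6: 0
The order-2 divided differences are all -1 (nonzero) and every higher order vanishes, so the data lies on a polynomial of degree exactly 2.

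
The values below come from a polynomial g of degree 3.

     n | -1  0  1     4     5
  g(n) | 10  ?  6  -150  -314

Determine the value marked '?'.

The 4 known points determine the degree-3 polynomial uniquely.
Write g(n) = an^3 + bn^2 + cn + d. Substituting each data point gives a linear system:
  -a + b - c + d = 10
  a + b + c + d = 6
  64a + 16b + 4c + d = -150
  125a + 25b + 5c + d = -314
Solving the system yields a = -3, b = 2, c = 1, d = 6.
So g(n) = -3n^3 + 2n^2 + n + 6.
Then g(0) = 6.

6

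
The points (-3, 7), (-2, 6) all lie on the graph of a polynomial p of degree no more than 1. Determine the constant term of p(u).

Write p(u) = au + b. Substituting each data point gives a linear system:
  -3a + b = 7
  -2a + b = 6
Solving the system yields a = -1, b = 4.
So p(u) = -u + 4.
The constant term is 4.

4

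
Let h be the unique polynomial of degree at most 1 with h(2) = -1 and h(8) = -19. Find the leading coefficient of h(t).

-3

Write h(t) = at + b. Substituting each data point gives a linear system:
  2a + b = -1
  8a + b = -19
Solving the system yields a = -3, b = 5.
So h(t) = -3t + 5.
The leading coefficient is -3.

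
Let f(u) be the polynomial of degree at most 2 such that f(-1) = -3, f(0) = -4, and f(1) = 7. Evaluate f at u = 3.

Forward differences of the values at u = -1, 0, 1:
  f  : -3  -4  7
  Δ  : -1  11
  Δ^2: 12
The second differences are constant, confirming degree 2.
Interpolating (Newton forward form) and evaluating at u = 3 gives f(3) = 65.

65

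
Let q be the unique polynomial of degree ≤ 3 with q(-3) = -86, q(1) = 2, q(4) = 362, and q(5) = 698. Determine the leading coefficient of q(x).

5

Write q(x) = ax^3 + bx^2 + cx + d. Substituting each data point gives a linear system:
  -27a + 9b - 3c + d = -86
  a + b + c + d = 2
  64a + 16b + 4c + d = 362
  125a + 25b + 5c + d = 698
Solving the system yields a = 5, b = 4, c = -5, d = -2.
So q(x) = 5x³ + 4x² - 5x - 2.
The leading coefficient is 5.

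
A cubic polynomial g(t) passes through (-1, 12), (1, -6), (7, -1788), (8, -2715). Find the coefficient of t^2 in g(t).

6

Write g(t) = at^3 + bt^2 + ct + d. Substituting each data point gives a linear system:
  -a + b - c + d = 12
  a + b + c + d = -6
  343a + 49b + 7c + d = -1788
  512a + 64b + 8c + d = -2715
Solving the system yields a = -6, b = 6, c = -3, d = -3.
So g(t) = -6t^3 + 6t^2 - 3t - 3.
The coefficient of t^2 is 6.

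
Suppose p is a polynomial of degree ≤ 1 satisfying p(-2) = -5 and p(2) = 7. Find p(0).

1

Using the Lagrange interpolation formula with nodes -2, 2:
  L_0(n) = (n - 2) / -4
  L_1(n) = (n + 2) / 4
Then p(n) = -5·L_0(n) + 7·L_1(n).
Expanding and collecting terms gives p(n) = 3n + 1.
Evaluating at n = 0: p(0) = 1.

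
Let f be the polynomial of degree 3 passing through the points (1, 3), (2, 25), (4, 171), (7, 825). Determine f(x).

f(x) = 2x^3 + 3x^2 - x - 1

Using the Lagrange interpolation formula with nodes 1, 2, 4, 7:
  L_0(x) = (x - 2)(x - 4)(x - 7) / -18
  L_1(x) = (x - 1)(x - 4)(x - 7) / 10
  L_2(x) = (x - 1)(x - 2)(x - 7) / -18
  L_3(x) = (x - 1)(x - 2)(x - 4) / 90
Then f(x) = 3·L_0(x) + 25·L_1(x) + 171·L_2(x) + 825·L_3(x).
Expanding and collecting terms gives f(x) = 2x^3 + 3x^2 - x - 1.
Check: f(4) = 171. ✓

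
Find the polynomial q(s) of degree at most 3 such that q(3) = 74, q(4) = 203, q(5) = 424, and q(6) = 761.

q(s) = 4s^3 - 2s^2 - 5s - 1

Using the Lagrange interpolation formula with nodes 3, 4, 5, 6:
  L_0(s) = (s - 4)(s - 5)(s - 6) / -6
  L_1(s) = (s - 3)(s - 5)(s - 6) / 2
  L_2(s) = (s - 3)(s - 4)(s - 6) / -2
  L_3(s) = (s - 3)(s - 4)(s - 5) / 6
Then q(s) = 74·L_0(s) + 203·L_1(s) + 424·L_2(s) + 761·L_3(s).
Expanding and collecting terms gives q(s) = 4s^3 - 2s^2 - 5s - 1.
Check: q(5) = 424. ✓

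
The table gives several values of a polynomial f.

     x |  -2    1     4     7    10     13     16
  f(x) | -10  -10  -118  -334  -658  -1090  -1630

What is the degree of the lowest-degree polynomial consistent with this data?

Forward differences of the values at x = -2, 1, 4, 7, 10, 13, 16:
  f  : -10  -10  -118  -334  -658  -1090  -1630
  Δ  : 0  -108  -216  -324  -432  -540
  Δ^2: -108  -108  -108  -108  -108
  Δ^3: 0  0  0  0
  Δ^4: 0  0  0
  Δ^5: 0  0
  Δ^6: 0
The second differences are constant (-108) and nonzero, while all higher differences vanish, so the minimal degree is 2.

2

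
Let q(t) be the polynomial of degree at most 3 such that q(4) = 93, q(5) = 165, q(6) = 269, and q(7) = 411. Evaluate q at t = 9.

833

Using the Lagrange interpolation formula with nodes 4, 5, 6, 7:
  L_0(t) = (t - 5)(t - 6)(t - 7) / -6
  L_1(t) = (t - 4)(t - 6)(t - 7) / 2
  L_2(t) = (t - 4)(t - 5)(t - 7) / -2
  L_3(t) = (t - 4)(t - 5)(t - 6) / 6
Then q(t) = 93·L_0(t) + 165·L_1(t) + 269·L_2(t) + 411·L_3(t).
Expanding and collecting terms gives q(t) = t^3 + t^2 + 2t + 5.
Evaluating at t = 9: q(9) = 833.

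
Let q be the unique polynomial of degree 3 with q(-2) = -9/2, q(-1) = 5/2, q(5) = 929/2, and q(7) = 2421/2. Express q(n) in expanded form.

q(n) = 3n^3 + 4n^2 - 2n - 1/2

Using the Lagrange interpolation formula with nodes -2, -1, 5, 7:
  L_0(n) = (n + 1)(n - 5)(n - 7) / -63
  L_1(n) = (n + 2)(n - 5)(n - 7) / 48
  L_2(n) = (n + 2)(n + 1)(n - 7) / -84
  L_3(n) = (n + 2)(n + 1)(n - 5) / 144
Then q(n) = -9/2·L_0(n) + 5/2·L_1(n) + 929/2·L_2(n) + 2421/2·L_3(n).
Expanding and collecting terms gives q(n) = 3n^3 + 4n^2 - 2n - 1/2.
Check: q(7) = 2421/2. ✓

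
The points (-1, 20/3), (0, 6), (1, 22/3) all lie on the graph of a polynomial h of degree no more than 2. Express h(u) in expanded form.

Write h(u) = au^2 + bu + c. Substituting each data point gives a linear system:
  a - b + c = 20/3
  c = 6
  a + b + c = 22/3
Solving the system yields a = 1, b = 1/3, c = 6.
So h(u) = u^2 + (1/3)u + 6.
Check: h(-1) = 20/3. ✓

h(u) = u^2 + (1/3)u + 6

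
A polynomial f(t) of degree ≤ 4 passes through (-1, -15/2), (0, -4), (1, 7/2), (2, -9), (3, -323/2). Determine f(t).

Using the Lagrange interpolation formula with nodes -1, 0, 1, 2, 3:
  L_0(t) = t(t - 1)(t - 2)(t - 3) / 24
  L_1(t) = (t + 1)(t - 1)(t - 2)(t - 3) / -6
  L_2(t) = (t + 1)t(t - 2)(t - 3) / 4
  L_3(t) = (t + 1)t(t - 1)(t - 3) / -6
  L_4(t) = (t + 1)t(t - 1)(t - 2) / 24
Then f(t) = -15/2·L_0(t) - 4·L_1(t) + 7/2·L_2(t) - 9·L_3(t) - 323/2·L_4(t).
Expanding and collecting terms gives f(t) = -4t^4 + 4t^3 + 6t^2 + (3/2)t - 4.
Check: f(1) = 7/2. ✓

f(t) = -4t^4 + 4t^3 + 6t^2 + (3/2)t - 4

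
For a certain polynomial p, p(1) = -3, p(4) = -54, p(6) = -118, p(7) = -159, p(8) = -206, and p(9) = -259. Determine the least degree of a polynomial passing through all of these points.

2

Divided differences on the nodes 1, 4, 6, 7, 8, 9:
  order 0: -3  -54  -118  -159  -206  -259
  order 1: -17  -32  -41  -47  -53
  order 2: -3  -3  -3  -3
  order 3: 0  0  0
  order 4: 0  0
  order 5: 0
The order-2 divided differences are all -3 (nonzero) and every higher order vanishes, so the data lies on a polynomial of degree exactly 2.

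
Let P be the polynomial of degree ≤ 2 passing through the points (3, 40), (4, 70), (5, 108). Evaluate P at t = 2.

18

Forward differences of the values at t = 3, 4, 5:
  P  : 40  70  108
  Δ  : 30  38
  Δ^2: 8
The second differences are constant, confirming degree 2.
Interpolating (Newton forward form) and evaluating at t = 2 gives P(2) = 18.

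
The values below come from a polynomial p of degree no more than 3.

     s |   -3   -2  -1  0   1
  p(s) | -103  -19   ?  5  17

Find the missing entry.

5

The 4 known points determine the degree-3 polynomial uniquely.
Write p(s) = as^3 + bs^2 + cs + d. Substituting each data point gives a linear system:
  -27a + 9b - 3c + d = -103
  -8a + 4b - 2c + d = -19
  d = 5
  a + b + c + d = 17
Solving the system yields a = 6, b = 6, c = 0, d = 5.
So p(s) = 6s^3 + 6s^2 + 5.
Then p(-1) = 5.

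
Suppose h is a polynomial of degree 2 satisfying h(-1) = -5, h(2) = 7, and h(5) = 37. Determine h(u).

Using the Lagrange interpolation formula with nodes -1, 2, 5:
  L_0(u) = (u - 2)(u - 5) / 18
  L_1(u) = (u + 1)(u - 5) / -9
  L_2(u) = (u + 1)(u - 2) / 18
Then h(u) = -5·L_0(u) + 7·L_1(u) + 37·L_2(u).
Expanding and collecting terms gives h(u) = u^2 + 3u - 3.
Check: h(5) = 37. ✓

h(u) = u^2 + 3u - 3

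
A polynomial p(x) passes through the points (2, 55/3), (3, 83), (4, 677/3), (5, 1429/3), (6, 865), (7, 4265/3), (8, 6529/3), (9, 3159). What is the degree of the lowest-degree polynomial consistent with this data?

3

Forward differences of the values at x = 2, 3, 4, 5, 6, 7, 8, 9:
  p  : 55/3  83  677/3  1429/3  865  4265/3  6529/3  3159
  Δ  : 194/3  428/3  752/3  1166/3  1670/3  2264/3  2948/3
  Δ^2: 78  108  138  168  198  228
  Δ^3: 30  30  30  30  30
  Δ^4: 0  0  0  0
  Δ^5: 0  0  0
  Δ^6: 0  0
  Δ^7: 0
The third differences are constant (30) and nonzero, while all higher differences vanish, so the minimal degree is 3.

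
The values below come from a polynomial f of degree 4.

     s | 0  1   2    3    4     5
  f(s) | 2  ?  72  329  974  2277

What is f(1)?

On equispaced nodes a degree-4 polynomial has vanishing fifth forward difference, so
  - f(0) + 5·f(1) - 10·f(2) + 10·f(3) - 5·f(4) + f(5) = 0.
Substituting the known values and solving for f(1):
  5·f(1) = 25
  f(1) = 5.

5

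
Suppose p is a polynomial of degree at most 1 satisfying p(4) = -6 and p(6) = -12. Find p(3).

Write p(s) = as + b. Substituting each data point gives a linear system:
  4a + b = -6
  6a + b = -12
Solving the system yields a = -3, b = 6.
So p(s) = -3s + 6.
Then p(3) = -3.

-3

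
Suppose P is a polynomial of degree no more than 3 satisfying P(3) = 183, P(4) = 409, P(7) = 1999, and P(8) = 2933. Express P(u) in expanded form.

Write P(u) = au^3 + bu^2 + cu + d. Substituting each data point gives a linear system:
  27a + 9b + 3c + d = 183
  64a + 16b + 4c + d = 409
  343a + 49b + 7c + d = 1999
  512a + 64b + 8c + d = 2933
Solving the system yields a = 5, b = 6, c = -1, d = -3.
So P(u) = 5u^3 + 6u^2 - u - 3.
Check: P(3) = 183. ✓

P(u) = 5u^3 + 6u^2 - u - 3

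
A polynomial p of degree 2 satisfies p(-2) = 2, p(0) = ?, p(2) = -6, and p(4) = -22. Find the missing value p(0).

2

On equispaced nodes a degree-2 polynomial has vanishing third forward difference, so
  - p(-2) + 3·p(0) - 3·p(2) + p(4) = 0.
Substituting the known values and solving for p(0):
  3·p(0) = 6
  p(0) = 2.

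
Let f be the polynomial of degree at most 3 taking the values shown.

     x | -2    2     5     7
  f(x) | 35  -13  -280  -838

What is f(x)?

Write f(x) = ax^3 + bx^2 + cx + d. Substituting each data point gives a linear system:
  -8a + 4b - 2c + d = 35
  8a + 4b + 2c + d = -13
  125a + 25b + 5c + d = -280
  343a + 49b + 7c + d = -838
Solving the system yields a = -3, b = 4, c = 0, d = -5.
So f(x) = -3x³ + 4x² - 5.
Check: f(5) = -280. ✓

f(x) = -3x^3 + 4x^2 - 5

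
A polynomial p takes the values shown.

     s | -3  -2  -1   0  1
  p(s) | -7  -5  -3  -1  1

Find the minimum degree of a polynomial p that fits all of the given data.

Forward differences of the values at s = -3, -2, -1, 0, 1:
  p  : -7  -5  -3  -1  1
  Δ  : 2  2  2  2
  Δ^2: 0  0  0
  Δ^3: 0  0
  Δ^4: 0
The first differences are constant (2) and nonzero, while all higher differences vanish, so the minimal degree is 1.

1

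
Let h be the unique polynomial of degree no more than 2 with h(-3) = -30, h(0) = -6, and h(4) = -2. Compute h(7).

Using the Lagrange interpolation formula with nodes -3, 0, 4:
  L_0(x) = x(x - 4) / 21
  L_1(x) = (x + 3)(x - 4) / -12
  L_2(x) = (x + 3)x / 28
Then h(x) = -30·L_0(x) - 6·L_1(x) - 2·L_2(x).
Expanding and collecting terms gives h(x) = -x^2 + 5x - 6.
Evaluating at x = 7: h(7) = -20.

-20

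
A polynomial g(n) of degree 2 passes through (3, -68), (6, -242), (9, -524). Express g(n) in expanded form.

g(n) = -6n^2 - 4n - 2

Write g(n) = an^2 + bn + c. Substituting each data point gives a linear system:
  9a + 3b + c = -68
  36a + 6b + c = -242
  81a + 9b + c = -524
Solving the system yields a = -6, b = -4, c = -2.
So g(n) = -6n^2 - 4n - 2.
Check: g(9) = -524. ✓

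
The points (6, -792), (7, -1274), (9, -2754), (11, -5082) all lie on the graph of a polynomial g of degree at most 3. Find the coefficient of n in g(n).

0

Write g(n) = an^3 + bn^2 + cn + d. Substituting each data point gives a linear system:
  216a + 36b + 6c + d = -792
  343a + 49b + 7c + d = -1274
  729a + 81b + 9c + d = -2754
  1331a + 121b + 11c + d = -5082
Solving the system yields a = -4, b = 2, c = 0, d = 0.
So g(n) = -4n^3 + 2n^2.
The coefficient of n is 0.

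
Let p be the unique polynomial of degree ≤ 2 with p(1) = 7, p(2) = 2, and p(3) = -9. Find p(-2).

-14

Using the Lagrange interpolation formula with nodes 1, 2, 3:
  L_0(u) = (u - 2)(u - 3) / 2
  L_1(u) = (u - 1)(u - 3) / -1
  L_2(u) = (u - 1)(u - 2) / 2
Then p(u) = 7·L_0(u) + 2·L_1(u) - 9·L_2(u).
Expanding and collecting terms gives p(u) = -3u^2 + 4u + 6.
Evaluating at u = -2: p(-2) = -14.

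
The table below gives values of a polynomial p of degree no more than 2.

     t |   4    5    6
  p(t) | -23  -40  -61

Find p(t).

Using the Lagrange interpolation formula with nodes 4, 5, 6:
  L_0(t) = (t - 5)(t - 6) / 2
  L_1(t) = (t - 4)(t - 6) / -1
  L_2(t) = (t - 4)(t - 5) / 2
Then p(t) = -23·L_0(t) - 40·L_1(t) - 61·L_2(t).
Expanding and collecting terms gives p(t) = -2t^2 + t + 5.
Check: p(6) = -61. ✓

p(t) = -2t^2 + t + 5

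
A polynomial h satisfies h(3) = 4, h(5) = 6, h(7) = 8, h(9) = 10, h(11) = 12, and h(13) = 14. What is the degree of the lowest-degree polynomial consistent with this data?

Forward differences of the values at u = 3, 5, 7, 9, 11, 13:
  h  : 4  6  8  10  12  14
  Δ  : 2  2  2  2  2
  Δ^2: 0  0  0  0
  Δ^3: 0  0  0
  Δ^4: 0  0
  Δ^5: 0
The first differences are constant (2) and nonzero, while all higher differences vanish, so the minimal degree is 1.

1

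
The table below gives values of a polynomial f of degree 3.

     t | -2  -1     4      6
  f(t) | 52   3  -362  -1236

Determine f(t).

f(t) = -6t^3 + 2t^2 - t - 6

Write f(t) = at^3 + bt^2 + ct + d. Substituting each data point gives a linear system:
  -8a + 4b - 2c + d = 52
  -a + b - c + d = 3
  64a + 16b + 4c + d = -362
  216a + 36b + 6c + d = -1236
Solving the system yields a = -6, b = 2, c = -1, d = -6.
So f(t) = -6t³ + 2t² - t - 6.
Check: f(6) = -1236. ✓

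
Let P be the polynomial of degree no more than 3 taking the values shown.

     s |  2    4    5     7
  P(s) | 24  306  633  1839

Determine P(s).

Using the Lagrange interpolation formula with nodes 2, 4, 5, 7:
  L_0(s) = (s - 4)(s - 5)(s - 7) / -30
  L_1(s) = (s - 2)(s - 5)(s - 7) / 6
  L_2(s) = (s - 2)(s - 4)(s - 7) / -6
  L_3(s) = (s - 2)(s - 4)(s - 5) / 30
Then P(s) = 24·L_0(s) + 306·L_1(s) + 633·L_2(s) + 1839·L_3(s).
Expanding and collecting terms gives P(s) = 6s^3 - 4s^2 - 3s - 2.
Check: P(7) = 1839. ✓

P(s) = 6s^3 - 4s^2 - 3s - 2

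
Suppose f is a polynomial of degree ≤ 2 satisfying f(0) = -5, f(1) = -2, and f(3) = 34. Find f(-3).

Using the Lagrange interpolation formula with nodes 0, 1, 3:
  L_0(s) = (s - 1)(s - 3) / 3
  L_1(s) = s(s - 3) / -2
  L_2(s) = s(s - 1) / 6
Then f(s) = -5·L_0(s) - 2·L_1(s) + 34·L_2(s).
Expanding and collecting terms gives f(s) = 5s^2 - 2s - 5.
Evaluating at s = -3: f(-3) = 46.

46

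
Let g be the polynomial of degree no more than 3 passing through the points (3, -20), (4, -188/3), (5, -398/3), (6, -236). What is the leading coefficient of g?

-1

Write g(s) = as^3 + bs^2 + cs + d. Substituting each data point gives a linear system:
  27a + 9b + 3c + d = -20
  64a + 16b + 4c + d = -188/3
  125a + 25b + 5c + d = -398/3
  216a + 36b + 6c + d = -236
Solving the system yields a = -1, b = -5/3, c = 6, d = 4.
So g(s) = -s^3 - (5/3)s^2 + 6s + 4.
The leading coefficient is -1.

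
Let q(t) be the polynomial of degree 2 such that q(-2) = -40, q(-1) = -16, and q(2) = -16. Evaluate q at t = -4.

-124

Using the Lagrange interpolation formula with nodes -2, -1, 2:
  L_0(t) = (t + 1)(t - 2) / 4
  L_1(t) = (t + 2)(t - 2) / -3
  L_2(t) = (t + 2)(t + 1) / 12
Then q(t) = -40·L_0(t) - 16·L_1(t) - 16·L_2(t).
Expanding and collecting terms gives q(t) = -6t^2 + 6t - 4.
Evaluating at t = -4: q(-4) = -124.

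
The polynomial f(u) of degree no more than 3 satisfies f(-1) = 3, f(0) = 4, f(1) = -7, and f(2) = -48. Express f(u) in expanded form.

f(u) = -3u^3 - 6u^2 - 2u + 4

Using the Lagrange interpolation formula with nodes -1, 0, 1, 2:
  L_0(u) = u(u - 1)(u - 2) / -6
  L_1(u) = (u + 1)(u - 1)(u - 2) / 2
  L_2(u) = (u + 1)u(u - 2) / -2
  L_3(u) = (u + 1)u(u - 1) / 6
Then f(u) = 3·L_0(u) + 4·L_1(u) - 7·L_2(u) - 48·L_3(u).
Expanding and collecting terms gives f(u) = -3u³ - 6u² - 2u + 4.
Check: f(2) = -48. ✓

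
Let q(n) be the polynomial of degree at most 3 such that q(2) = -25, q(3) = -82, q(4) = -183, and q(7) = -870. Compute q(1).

Write q(n) = an^3 + bn^2 + cn + d. Substituting each data point gives a linear system:
  8a + 4b + 2c + d = -25
  27a + 9b + 3c + d = -82
  64a + 16b + 4c + d = -183
  343a + 49b + 7c + d = -870
Solving the system yields a = -2, b = -4, c = 1, d = 5.
So q(n) = -2n^3 - 4n^2 + n + 5.
Then q(1) = 0.

0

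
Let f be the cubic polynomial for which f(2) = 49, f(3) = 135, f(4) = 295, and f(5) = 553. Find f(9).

Using the Lagrange interpolation formula with nodes 2, 3, 4, 5:
  L_0(n) = (n - 3)(n - 4)(n - 5) / -6
  L_1(n) = (n - 2)(n - 4)(n - 5) / 2
  L_2(n) = (n - 2)(n - 3)(n - 5) / -2
  L_3(n) = (n - 2)(n - 3)(n - 4) / 6
Then f(n) = 49·L_0(n) + 135·L_1(n) + 295·L_2(n) + 553·L_3(n).
Expanding and collecting terms gives f(n) = 4n^3 + n^2 + 5n + 3.
Evaluating at n = 9: f(9) = 3045.

3045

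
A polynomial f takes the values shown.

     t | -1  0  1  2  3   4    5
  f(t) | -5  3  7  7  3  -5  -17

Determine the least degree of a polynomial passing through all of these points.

Forward differences of the values at t = -1, 0, 1, 2, 3, 4, 5:
  f  : -5  3  7  7  3  -5  -17
  Δ  : 8  4  0  -4  -8  -12
  Δ^2: -4  -4  -4  -4  -4
  Δ^3: 0  0  0  0
  Δ^4: 0  0  0
  Δ^5: 0  0
  Δ^6: 0
The second differences are constant (-4) and nonzero, while all higher differences vanish, so the minimal degree is 2.

2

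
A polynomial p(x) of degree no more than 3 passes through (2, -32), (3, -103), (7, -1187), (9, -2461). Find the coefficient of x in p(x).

Write p(x) = ax^3 + bx^2 + cx + d. Substituting each data point gives a linear system:
  8a + 4b + 2c + d = -32
  27a + 9b + 3c + d = -103
  343a + 49b + 7c + d = -1187
  729a + 81b + 9c + d = -2461
Solving the system yields a = -3, b = -4, c = 6, d = -4.
So p(x) = -3x^3 - 4x^2 + 6x - 4.
The coefficient of x is 6.

6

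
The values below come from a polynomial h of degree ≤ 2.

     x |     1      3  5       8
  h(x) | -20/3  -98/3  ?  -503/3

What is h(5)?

The 3 known points determine the degree-2 polynomial uniquely.
Write h(x) = ax^2 + bx + c. Substituting each data point gives a linear system:
  a + b + c = -20/3
  9a + 3b + c = -98/3
  64a + 8b + c = -503/3
Solving the system yields a = -2, b = -5, c = 1/3.
So h(x) = -2x^2 - 5x + 1/3.
Then h(5) = -224/3.

-224/3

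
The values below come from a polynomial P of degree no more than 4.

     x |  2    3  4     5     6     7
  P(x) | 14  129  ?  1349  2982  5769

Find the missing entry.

The 5 known points determine the degree-4 polynomial uniquely.
Write P(x) = ax^4 + bx^3 + cx^2 + dx + e. Substituting each data point gives a linear system:
  16a + 8b + 4c + 2d + e = 14
  81a + 27b + 9c + 3d + e = 129
  625a + 125b + 25c + 5d + e = 1349
  1296a + 216b + 36c + 6d + e = 2982
  2401a + 343b + 49c + 7d + e = 5769
Solving the system yields a = 3, b = -4, c = -2, d = 6, e = -6.
So P(x) = 3x^4 - 4x^3 - 2x^2 + 6x - 6.
Then P(4) = 498.

498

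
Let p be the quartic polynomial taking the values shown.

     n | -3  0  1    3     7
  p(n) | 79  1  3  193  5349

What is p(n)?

p(n) = 2n^4 + 2n^3 - 3n^2 + n + 1

Write p(n) = an^4 + bn^3 + cn^2 + dn + e. Substituting each data point gives a linear system:
  81a - 27b + 9c - 3d + e = 79
  e = 1
  a + b + c + d + e = 3
  81a + 27b + 9c + 3d + e = 193
  2401a + 343b + 49c + 7d + e = 5349
Solving the system yields a = 2, b = 2, c = -3, d = 1, e = 1.
So p(n) = 2n⁴ + 2n³ - 3n² + n + 1.
Check: p(0) = 1. ✓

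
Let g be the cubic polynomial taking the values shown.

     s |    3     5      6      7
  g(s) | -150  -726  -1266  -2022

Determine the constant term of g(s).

-6

Write g(s) = as^3 + bs^2 + cs + d. Substituting each data point gives a linear system:
  27a + 9b + 3c + d = -150
  125a + 25b + 5c + d = -726
  216a + 36b + 6c + d = -1266
  343a + 49b + 7c + d = -2022
Solving the system yields a = -6, b = 0, c = 6, d = -6.
So g(s) = -6s^3 + 6s - 6.
The constant term is -6.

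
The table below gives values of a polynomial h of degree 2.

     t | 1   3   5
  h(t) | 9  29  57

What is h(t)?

h(t) = t^2 + 6t + 2

Using the Lagrange interpolation formula with nodes 1, 3, 5:
  L_0(t) = (t - 3)(t - 5) / 8
  L_1(t) = (t - 1)(t - 5) / -4
  L_2(t) = (t - 1)(t - 3) / 8
Then h(t) = 9·L_0(t) + 29·L_1(t) + 57·L_2(t).
Expanding and collecting terms gives h(t) = t^2 + 6t + 2.
Check: h(1) = 9. ✓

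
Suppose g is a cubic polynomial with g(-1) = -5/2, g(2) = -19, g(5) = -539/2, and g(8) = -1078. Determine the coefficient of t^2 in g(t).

Write g(t) = at^3 + bt^2 + ct + d. Substituting each data point gives a linear system:
  -a + b - c + d = -5/2
  8a + 4b + 2c + d = -19
  125a + 25b + 5c + d = -539/2
  512a + 64b + 8c + d = -1078
Solving the system yields a = -2, b = -1, c = 3/2, d = -2.
So g(t) = -2t³ - t² + (3/2)t - 2.
The coefficient of t^2 is -1.

-1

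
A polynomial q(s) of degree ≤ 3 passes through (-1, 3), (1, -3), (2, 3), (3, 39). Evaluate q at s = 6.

Using the Lagrange interpolation formula with nodes -1, 1, 2, 3:
  L_0(s) = (s - 1)(s - 2)(s - 3) / -24
  L_1(s) = (s + 1)(s - 2)(s - 3) / 4
  L_2(s) = (s + 1)(s - 1)(s - 3) / -3
  L_3(s) = (s + 1)(s - 1)(s - 2) / 8
Then q(s) = 3·L_0(s) - 3·L_1(s) + 3·L_2(s) + 39·L_3(s).
Expanding and collecting terms gives q(s) = 3s³ - 3s² - 6s + 3.
Evaluating at s = 6: q(6) = 507.

507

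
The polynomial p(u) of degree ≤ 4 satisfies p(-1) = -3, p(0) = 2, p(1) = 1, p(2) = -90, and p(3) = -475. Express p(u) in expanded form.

Write p(u) = au^4 + bu^3 + cu^2 + du + e. Substituting each data point gives a linear system:
  a - b + c - d + e = -3
  e = 2
  a + b + c + d + e = 1
  16a + 8b + 4c + 2d + e = -90
  81a + 27b + 9c + 3d + e = -475
Solving the system yields a = -5, b = -4, c = 2, d = 6, e = 2.
So p(u) = -5u⁴ - 4u³ + 2u² + 6u + 2.
Check: p(1) = 1. ✓

p(u) = -5u^4 - 4u^3 + 2u^2 + 6u + 2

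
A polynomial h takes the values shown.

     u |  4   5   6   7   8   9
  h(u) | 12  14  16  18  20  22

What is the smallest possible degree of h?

1

Forward differences of the values at u = 4, 5, 6, 7, 8, 9:
  h  : 12  14  16  18  20  22
  Δ  : 2  2  2  2  2
  Δ^2: 0  0  0  0
  Δ^3: 0  0  0
  Δ^4: 0  0
  Δ^5: 0
The first differences are constant (2) and nonzero, while all higher differences vanish, so the minimal degree is 1.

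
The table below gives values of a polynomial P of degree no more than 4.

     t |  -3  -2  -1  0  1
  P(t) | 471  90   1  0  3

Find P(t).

P(t) = 5t^4 - 4t^3 - 3t^2 + 5t

Write P(t) = at^4 + bt^3 + ct^2 + dt + e. Substituting each data point gives a linear system:
  81a - 27b + 9c - 3d + e = 471
  16a - 8b + 4c - 2d + e = 90
  a - b + c - d + e = 1
  e = 0
  a + b + c + d + e = 3
Solving the system yields a = 5, b = -4, c = -3, d = 5, e = 0.
So P(t) = 5t^4 - 4t^3 - 3t^2 + 5t.
Check: P(1) = 3. ✓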